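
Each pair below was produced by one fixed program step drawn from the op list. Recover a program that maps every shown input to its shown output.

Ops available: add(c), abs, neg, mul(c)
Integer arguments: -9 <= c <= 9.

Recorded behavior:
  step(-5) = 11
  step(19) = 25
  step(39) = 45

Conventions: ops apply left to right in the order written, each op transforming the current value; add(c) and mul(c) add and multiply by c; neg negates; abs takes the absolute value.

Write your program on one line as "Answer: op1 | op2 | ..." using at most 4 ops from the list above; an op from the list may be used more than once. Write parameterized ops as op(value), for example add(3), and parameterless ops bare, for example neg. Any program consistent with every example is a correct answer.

abs | neg | add(-6) | neg

Check, running the answer program on each example:
  -5 -> 5 -> -5 -> -11 -> 11
  19 -> 19 -> -19 -> -25 -> 25
  39 -> 39 -> -39 -> -45 -> 45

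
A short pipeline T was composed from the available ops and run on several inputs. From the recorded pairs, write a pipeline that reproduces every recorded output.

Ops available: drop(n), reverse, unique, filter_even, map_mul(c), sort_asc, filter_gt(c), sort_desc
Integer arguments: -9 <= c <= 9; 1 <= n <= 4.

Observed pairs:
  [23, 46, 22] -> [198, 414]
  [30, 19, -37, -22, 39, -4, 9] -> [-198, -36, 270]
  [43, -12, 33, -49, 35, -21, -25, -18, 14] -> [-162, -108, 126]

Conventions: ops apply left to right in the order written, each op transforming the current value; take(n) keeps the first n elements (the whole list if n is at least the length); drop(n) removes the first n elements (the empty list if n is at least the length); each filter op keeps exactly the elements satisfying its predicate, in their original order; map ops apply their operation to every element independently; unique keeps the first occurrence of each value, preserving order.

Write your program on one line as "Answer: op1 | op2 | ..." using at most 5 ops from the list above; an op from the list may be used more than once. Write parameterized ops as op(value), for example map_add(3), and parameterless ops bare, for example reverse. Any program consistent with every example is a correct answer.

reverse | map_mul(9) | sort_asc | filter_even

Check, running the answer program on each example:
  [23, 46, 22] -> [22, 46, 23] -> [198, 414, 207] -> [198, 207, 414] -> [198, 414]
  [30, 19, -37, -22, 39, -4, 9] -> [9, -4, 39, -22, -37, 19, 30] -> [81, -36, 351, -198, -333, 171, 270] -> [-333, -198, -36, 81, 171, 270, 351] -> [-198, -36, 270]
  [43, -12, 33, -49, 35, -21, -25, -18, 14] -> [14, -18, -25, -21, 35, -49, 33, -12, 43] -> [126, -162, -225, -189, 315, -441, 297, -108, 387] -> [-441, -225, -189, -162, -108, 126, 297, 315, 387] -> [-162, -108, 126]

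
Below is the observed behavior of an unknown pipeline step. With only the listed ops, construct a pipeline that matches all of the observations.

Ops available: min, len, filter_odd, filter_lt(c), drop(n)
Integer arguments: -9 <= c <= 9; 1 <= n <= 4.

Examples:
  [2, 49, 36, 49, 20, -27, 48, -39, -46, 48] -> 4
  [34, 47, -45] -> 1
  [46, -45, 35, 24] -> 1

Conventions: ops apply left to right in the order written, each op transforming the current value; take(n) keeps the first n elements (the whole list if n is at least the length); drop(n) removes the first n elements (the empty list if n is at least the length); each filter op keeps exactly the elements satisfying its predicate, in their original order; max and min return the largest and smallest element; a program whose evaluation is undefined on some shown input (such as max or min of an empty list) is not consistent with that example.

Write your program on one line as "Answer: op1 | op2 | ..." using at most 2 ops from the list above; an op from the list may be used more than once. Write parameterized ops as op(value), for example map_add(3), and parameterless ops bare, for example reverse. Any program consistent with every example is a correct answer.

filter_lt(8) | len

Check, running the answer program on each example:
  [2, 49, 36, 49, 20, -27, 48, -39, -46, 48] -> [2, -27, -39, -46] -> 4
  [34, 47, -45] -> [-45] -> 1
  [46, -45, 35, 24] -> [-45] -> 1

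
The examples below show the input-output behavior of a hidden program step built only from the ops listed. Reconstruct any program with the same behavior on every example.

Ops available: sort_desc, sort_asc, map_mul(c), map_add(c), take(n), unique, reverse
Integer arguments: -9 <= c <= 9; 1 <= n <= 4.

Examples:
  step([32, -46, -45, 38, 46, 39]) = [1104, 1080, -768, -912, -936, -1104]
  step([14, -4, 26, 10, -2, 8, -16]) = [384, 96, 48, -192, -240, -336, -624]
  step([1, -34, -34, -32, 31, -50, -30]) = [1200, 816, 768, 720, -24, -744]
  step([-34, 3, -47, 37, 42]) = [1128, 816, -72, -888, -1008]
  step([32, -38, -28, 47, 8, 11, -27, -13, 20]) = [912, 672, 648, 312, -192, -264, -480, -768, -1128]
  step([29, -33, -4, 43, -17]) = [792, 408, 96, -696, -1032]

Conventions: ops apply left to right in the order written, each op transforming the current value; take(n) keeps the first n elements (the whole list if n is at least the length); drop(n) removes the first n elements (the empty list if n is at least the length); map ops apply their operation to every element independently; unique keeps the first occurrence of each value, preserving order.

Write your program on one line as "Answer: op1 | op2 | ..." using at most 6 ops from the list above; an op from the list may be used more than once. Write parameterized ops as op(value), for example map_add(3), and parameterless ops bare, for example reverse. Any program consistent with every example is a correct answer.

unique | sort_desc | sort_asc | map_mul(-8) | map_mul(3)

Check, running the answer program on each example:
  [32, -46, -45, 38, 46, 39] -> [32, -46, -45, 38, 46, 39] -> [46, 39, 38, 32, -45, -46] -> [-46, -45, 32, 38, 39, 46] -> [368, 360, -256, -304, -312, -368] -> [1104, 1080, -768, -912, -936, -1104]
  [14, -4, 26, 10, -2, 8, -16] -> [14, -4, 26, 10, -2, 8, -16] -> [26, 14, 10, 8, -2, -4, -16] -> [-16, -4, -2, 8, 10, 14, 26] -> [128, 32, 16, -64, -80, -112, -208] -> [384, 96, 48, -192, -240, -336, -624]
  [1, -34, -34, -32, 31, -50, -30] -> [1, -34, -32, 31, -50, -30] -> [31, 1, -30, -32, -34, -50] -> [-50, -34, -32, -30, 1, 31] -> [400, 272, 256, 240, -8, -248] -> [1200, 816, 768, 720, -24, -744]
  [-34, 3, -47, 37, 42] -> [-34, 3, -47, 37, 42] -> [42, 37, 3, -34, -47] -> [-47, -34, 3, 37, 42] -> [376, 272, -24, -296, -336] -> [1128, 816, -72, -888, -1008]
  [32, -38, -28, 47, 8, 11, -27, -13, 20] -> [32, -38, -28, 47, 8, 11, -27, -13, 20] -> [47, 32, 20, 11, 8, -13, -27, -28, -38] -> [-38, -28, -27, -13, 8, 11, 20, 32, 47] -> [304, 224, 216, 104, -64, -88, -160, -256, -376] -> [912, 672, 648, 312, -192, -264, -480, -768, -1128]
  [29, -33, -4, 43, -17] -> [29, -33, -4, 43, -17] -> [43, 29, -4, -17, -33] -> [-33, -17, -4, 29, 43] -> [264, 136, 32, -232, -344] -> [792, 408, 96, -696, -1032]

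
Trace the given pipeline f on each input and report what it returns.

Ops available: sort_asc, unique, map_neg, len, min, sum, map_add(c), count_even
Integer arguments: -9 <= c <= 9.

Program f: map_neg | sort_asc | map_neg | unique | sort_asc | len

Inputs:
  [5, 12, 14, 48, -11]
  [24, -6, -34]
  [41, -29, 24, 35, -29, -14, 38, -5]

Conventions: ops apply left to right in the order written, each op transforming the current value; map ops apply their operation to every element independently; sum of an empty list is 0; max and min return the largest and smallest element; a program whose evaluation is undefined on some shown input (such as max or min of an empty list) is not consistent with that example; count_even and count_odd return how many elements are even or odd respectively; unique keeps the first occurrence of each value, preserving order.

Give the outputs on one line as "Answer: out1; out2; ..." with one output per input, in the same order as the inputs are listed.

5; 3; 7

Execution, op by op:
  [5, 12, 14, 48, -11] -> [-5, -12, -14, -48, 11] -> [-48, -14, -12, -5, 11] -> [48, 14, 12, 5, -11] -> [48, 14, 12, 5, -11] -> [-11, 5, 12, 14, 48] -> 5
  [24, -6, -34] -> [-24, 6, 34] -> [-24, 6, 34] -> [24, -6, -34] -> [24, -6, -34] -> [-34, -6, 24] -> 3
  [41, -29, 24, 35, -29, -14, 38, -5] -> [-41, 29, -24, -35, 29, 14, -38, 5] -> [-41, -38, -35, -24, 5, 14, 29, 29] -> [41, 38, 35, 24, -5, -14, -29, -29] -> [41, 38, 35, 24, -5, -14, -29] -> [-29, -14, -5, 24, 35, 38, 41] -> 7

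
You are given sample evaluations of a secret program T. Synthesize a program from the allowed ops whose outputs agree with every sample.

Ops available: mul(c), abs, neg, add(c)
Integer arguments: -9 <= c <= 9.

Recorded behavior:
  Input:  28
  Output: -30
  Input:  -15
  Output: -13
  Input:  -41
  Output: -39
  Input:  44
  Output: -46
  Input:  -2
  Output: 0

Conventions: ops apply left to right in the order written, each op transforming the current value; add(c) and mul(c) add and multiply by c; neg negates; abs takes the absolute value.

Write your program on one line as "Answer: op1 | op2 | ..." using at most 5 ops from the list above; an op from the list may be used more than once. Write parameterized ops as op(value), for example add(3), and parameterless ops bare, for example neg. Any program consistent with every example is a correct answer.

add(9) | add(-7) | neg | abs | neg

Check, running the answer program on each example:
  28 -> 37 -> 30 -> -30 -> 30 -> -30
  -15 -> -6 -> -13 -> 13 -> 13 -> -13
  -41 -> -32 -> -39 -> 39 -> 39 -> -39
  44 -> 53 -> 46 -> -46 -> 46 -> -46
  -2 -> 7 -> 0 -> 0 -> 0 -> 0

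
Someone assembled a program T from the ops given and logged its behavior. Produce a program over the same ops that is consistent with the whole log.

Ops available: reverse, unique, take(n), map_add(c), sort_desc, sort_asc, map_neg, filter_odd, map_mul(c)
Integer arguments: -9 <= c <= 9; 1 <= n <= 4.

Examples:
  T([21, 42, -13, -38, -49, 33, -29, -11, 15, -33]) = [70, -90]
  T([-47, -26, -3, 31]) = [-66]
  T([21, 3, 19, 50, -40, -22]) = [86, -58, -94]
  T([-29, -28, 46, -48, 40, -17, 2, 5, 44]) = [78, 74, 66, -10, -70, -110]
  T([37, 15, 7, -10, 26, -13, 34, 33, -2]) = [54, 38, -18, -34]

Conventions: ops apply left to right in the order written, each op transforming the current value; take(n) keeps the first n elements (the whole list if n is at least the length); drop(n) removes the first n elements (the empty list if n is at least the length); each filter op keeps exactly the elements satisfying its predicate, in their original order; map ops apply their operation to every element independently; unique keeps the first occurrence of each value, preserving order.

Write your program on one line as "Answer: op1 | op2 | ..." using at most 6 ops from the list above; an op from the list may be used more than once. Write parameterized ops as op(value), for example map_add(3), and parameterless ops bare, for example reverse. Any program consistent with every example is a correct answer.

reverse | map_add(-7) | filter_odd | map_neg | map_mul(-2) | sort_desc

Check, running the answer program on each example:
  [21, 42, -13, -38, -49, 33, -29, -11, 15, -33] -> [-33, 15, -11, -29, 33, -49, -38, -13, 42, 21] -> [-40, 8, -18, -36, 26, -56, -45, -20, 35, 14] -> [-45, 35] -> [45, -35] -> [-90, 70] -> [70, -90]
  [-47, -26, -3, 31] -> [31, -3, -26, -47] -> [24, -10, -33, -54] -> [-33] -> [33] -> [-66] -> [-66]
  [21, 3, 19, 50, -40, -22] -> [-22, -40, 50, 19, 3, 21] -> [-29, -47, 43, 12, -4, 14] -> [-29, -47, 43] -> [29, 47, -43] -> [-58, -94, 86] -> [86, -58, -94]
  [-29, -28, 46, -48, 40, -17, 2, 5, 44] -> [44, 5, 2, -17, 40, -48, 46, -28, -29] -> [37, -2, -5, -24, 33, -55, 39, -35, -36] -> [37, -5, 33, -55, 39, -35] -> [-37, 5, -33, 55, -39, 35] -> [74, -10, 66, -110, 78, -70] -> [78, 74, 66, -10, -70, -110]
  [37, 15, 7, -10, 26, -13, 34, 33, -2] -> [-2, 33, 34, -13, 26, -10, 7, 15, 37] -> [-9, 26, 27, -20, 19, -17, 0, 8, 30] -> [-9, 27, 19, -17] -> [9, -27, -19, 17] -> [-18, 54, 38, -34] -> [54, 38, -18, -34]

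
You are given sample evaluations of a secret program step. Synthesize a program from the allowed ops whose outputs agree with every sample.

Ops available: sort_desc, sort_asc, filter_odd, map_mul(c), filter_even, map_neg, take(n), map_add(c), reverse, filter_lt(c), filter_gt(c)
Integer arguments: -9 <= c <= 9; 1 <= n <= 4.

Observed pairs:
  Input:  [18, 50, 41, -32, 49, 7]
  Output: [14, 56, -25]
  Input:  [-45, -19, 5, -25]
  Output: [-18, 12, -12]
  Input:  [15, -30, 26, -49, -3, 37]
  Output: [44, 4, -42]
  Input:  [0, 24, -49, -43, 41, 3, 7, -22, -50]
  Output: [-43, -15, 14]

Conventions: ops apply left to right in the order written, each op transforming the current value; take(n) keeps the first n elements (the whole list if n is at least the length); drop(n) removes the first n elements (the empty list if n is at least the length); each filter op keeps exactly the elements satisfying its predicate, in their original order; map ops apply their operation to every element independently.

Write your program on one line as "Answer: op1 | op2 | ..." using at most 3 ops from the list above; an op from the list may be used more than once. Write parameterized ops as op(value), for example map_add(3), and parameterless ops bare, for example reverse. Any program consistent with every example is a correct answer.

map_add(7) | reverse | take(3)

Check, running the answer program on each example:
  [18, 50, 41, -32, 49, 7] -> [25, 57, 48, -25, 56, 14] -> [14, 56, -25, 48, 57, 25] -> [14, 56, -25]
  [-45, -19, 5, -25] -> [-38, -12, 12, -18] -> [-18, 12, -12, -38] -> [-18, 12, -12]
  [15, -30, 26, -49, -3, 37] -> [22, -23, 33, -42, 4, 44] -> [44, 4, -42, 33, -23, 22] -> [44, 4, -42]
  [0, 24, -49, -43, 41, 3, 7, -22, -50] -> [7, 31, -42, -36, 48, 10, 14, -15, -43] -> [-43, -15, 14, 10, 48, -36, -42, 31, 7] -> [-43, -15, 14]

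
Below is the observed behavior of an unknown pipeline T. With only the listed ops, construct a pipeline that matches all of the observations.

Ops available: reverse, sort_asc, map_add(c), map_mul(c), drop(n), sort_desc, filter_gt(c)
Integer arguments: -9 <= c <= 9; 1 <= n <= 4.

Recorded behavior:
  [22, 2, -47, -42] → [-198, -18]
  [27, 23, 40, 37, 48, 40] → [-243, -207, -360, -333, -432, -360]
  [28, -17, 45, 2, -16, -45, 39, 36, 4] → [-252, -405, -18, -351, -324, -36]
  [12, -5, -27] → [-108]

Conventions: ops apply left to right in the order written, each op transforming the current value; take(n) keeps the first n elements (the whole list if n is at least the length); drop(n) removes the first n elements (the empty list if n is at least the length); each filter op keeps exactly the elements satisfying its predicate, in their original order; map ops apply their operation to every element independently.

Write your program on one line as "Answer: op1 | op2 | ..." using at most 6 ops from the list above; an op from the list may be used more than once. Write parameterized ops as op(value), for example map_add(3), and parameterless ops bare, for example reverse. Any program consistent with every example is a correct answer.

map_mul(9) | reverse | filter_gt(-9) | reverse | map_mul(-1)

Check, running the answer program on each example:
  [22, 2, -47, -42] -> [198, 18, -423, -378] -> [-378, -423, 18, 198] -> [18, 198] -> [198, 18] -> [-198, -18]
  [27, 23, 40, 37, 48, 40] -> [243, 207, 360, 333, 432, 360] -> [360, 432, 333, 360, 207, 243] -> [360, 432, 333, 360, 207, 243] -> [243, 207, 360, 333, 432, 360] -> [-243, -207, -360, -333, -432, -360]
  [28, -17, 45, 2, -16, -45, 39, 36, 4] -> [252, -153, 405, 18, -144, -405, 351, 324, 36] -> [36, 324, 351, -405, -144, 18, 405, -153, 252] -> [36, 324, 351, 18, 405, 252] -> [252, 405, 18, 351, 324, 36] -> [-252, -405, -18, -351, -324, -36]
  [12, -5, -27] -> [108, -45, -243] -> [-243, -45, 108] -> [108] -> [108] -> [-108]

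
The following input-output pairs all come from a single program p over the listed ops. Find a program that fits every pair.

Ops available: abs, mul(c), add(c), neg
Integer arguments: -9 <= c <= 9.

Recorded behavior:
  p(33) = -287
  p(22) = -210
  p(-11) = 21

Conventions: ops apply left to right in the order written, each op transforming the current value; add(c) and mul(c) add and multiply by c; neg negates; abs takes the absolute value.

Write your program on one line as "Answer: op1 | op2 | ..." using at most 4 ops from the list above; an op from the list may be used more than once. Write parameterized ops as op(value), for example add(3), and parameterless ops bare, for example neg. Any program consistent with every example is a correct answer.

add(3) | add(5) | mul(-7)

Check, running the answer program on each example:
  33 -> 36 -> 41 -> -287
  22 -> 25 -> 30 -> -210
  -11 -> -8 -> -3 -> 21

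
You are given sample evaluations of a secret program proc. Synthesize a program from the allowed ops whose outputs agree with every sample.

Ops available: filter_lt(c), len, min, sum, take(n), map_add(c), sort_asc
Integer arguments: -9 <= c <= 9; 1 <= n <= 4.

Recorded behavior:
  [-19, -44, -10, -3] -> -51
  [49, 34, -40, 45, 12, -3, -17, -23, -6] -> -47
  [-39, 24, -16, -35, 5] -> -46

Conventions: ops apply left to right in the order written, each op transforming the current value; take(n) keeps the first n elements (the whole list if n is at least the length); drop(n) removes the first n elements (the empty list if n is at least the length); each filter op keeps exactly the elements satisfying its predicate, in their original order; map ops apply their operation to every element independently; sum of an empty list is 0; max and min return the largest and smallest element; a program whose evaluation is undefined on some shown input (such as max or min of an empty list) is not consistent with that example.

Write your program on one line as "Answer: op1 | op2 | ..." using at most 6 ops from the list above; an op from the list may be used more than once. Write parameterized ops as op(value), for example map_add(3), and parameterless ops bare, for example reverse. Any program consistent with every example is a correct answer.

map_add(-7) | sort_asc | filter_lt(-9) | take(3) | min

Check, running the answer program on each example:
  [-19, -44, -10, -3] -> [-26, -51, -17, -10] -> [-51, -26, -17, -10] -> [-51, -26, -17, -10] -> [-51, -26, -17] -> -51
  [49, 34, -40, 45, 12, -3, -17, -23, -6] -> [42, 27, -47, 38, 5, -10, -24, -30, -13] -> [-47, -30, -24, -13, -10, 5, 27, 38, 42] -> [-47, -30, -24, -13, -10] -> [-47, -30, -24] -> -47
  [-39, 24, -16, -35, 5] -> [-46, 17, -23, -42, -2] -> [-46, -42, -23, -2, 17] -> [-46, -42, -23] -> [-46, -42, -23] -> -46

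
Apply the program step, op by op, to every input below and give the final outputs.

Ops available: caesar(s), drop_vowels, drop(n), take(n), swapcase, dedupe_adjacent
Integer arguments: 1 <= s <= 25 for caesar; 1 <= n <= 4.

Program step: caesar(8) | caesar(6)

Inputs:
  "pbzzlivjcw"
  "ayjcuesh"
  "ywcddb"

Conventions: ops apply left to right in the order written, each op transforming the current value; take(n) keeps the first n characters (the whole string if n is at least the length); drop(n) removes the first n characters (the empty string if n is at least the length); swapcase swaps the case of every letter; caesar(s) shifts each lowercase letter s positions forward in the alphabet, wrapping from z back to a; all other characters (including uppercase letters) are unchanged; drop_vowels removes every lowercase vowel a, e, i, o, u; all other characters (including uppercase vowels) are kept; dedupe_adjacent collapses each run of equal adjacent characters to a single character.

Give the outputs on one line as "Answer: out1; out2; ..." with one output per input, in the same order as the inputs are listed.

"dpnnzwjxqk"; "omxqisgv"; "mkqrrp"

Execution, op by op:
  "pbzzlivjcw" -> "xjhhtqdrke" -> "dpnnzwjxqk"
  "ayjcuesh" -> "igrkcmap" -> "omxqisgv"
  "ywcddb" -> "gekllj" -> "mkqrrp"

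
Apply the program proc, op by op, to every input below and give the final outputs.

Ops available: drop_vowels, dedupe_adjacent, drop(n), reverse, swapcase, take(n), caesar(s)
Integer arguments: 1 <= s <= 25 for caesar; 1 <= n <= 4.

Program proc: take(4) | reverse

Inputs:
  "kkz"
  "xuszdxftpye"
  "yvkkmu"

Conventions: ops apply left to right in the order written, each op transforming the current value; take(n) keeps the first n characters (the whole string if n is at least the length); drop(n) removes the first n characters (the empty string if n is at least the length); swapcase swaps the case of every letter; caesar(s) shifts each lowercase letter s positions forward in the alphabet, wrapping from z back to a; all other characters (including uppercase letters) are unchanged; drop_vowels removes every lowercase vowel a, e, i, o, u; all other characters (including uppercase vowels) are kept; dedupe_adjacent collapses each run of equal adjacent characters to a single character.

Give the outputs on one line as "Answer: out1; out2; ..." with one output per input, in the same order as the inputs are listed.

Execution, op by op:
  "kkz" -> "kkz" -> "zkk"
  "xuszdxftpye" -> "xusz" -> "zsux"
  "yvkkmu" -> "yvkk" -> "kkvy"

"zkk"; "zsux"; "kkvy"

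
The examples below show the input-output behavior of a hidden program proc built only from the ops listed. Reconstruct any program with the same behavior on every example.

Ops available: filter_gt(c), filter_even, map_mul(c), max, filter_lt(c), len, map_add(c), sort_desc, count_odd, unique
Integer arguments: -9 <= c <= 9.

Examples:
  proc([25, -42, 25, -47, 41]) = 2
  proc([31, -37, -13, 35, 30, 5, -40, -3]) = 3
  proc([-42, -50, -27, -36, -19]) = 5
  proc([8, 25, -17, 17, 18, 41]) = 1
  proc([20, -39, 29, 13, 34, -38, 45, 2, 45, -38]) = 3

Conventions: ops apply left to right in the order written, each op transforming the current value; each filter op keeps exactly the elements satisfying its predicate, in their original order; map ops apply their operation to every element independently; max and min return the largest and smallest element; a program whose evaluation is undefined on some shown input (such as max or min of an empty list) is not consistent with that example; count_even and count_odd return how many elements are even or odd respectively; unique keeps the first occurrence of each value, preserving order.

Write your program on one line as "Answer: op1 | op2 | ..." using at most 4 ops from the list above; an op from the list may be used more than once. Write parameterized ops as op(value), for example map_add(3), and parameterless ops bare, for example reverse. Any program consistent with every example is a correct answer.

sort_desc | filter_lt(-6) | len

Check, running the answer program on each example:
  [25, -42, 25, -47, 41] -> [41, 25, 25, -42, -47] -> [-42, -47] -> 2
  [31, -37, -13, 35, 30, 5, -40, -3] -> [35, 31, 30, 5, -3, -13, -37, -40] -> [-13, -37, -40] -> 3
  [-42, -50, -27, -36, -19] -> [-19, -27, -36, -42, -50] -> [-19, -27, -36, -42, -50] -> 5
  [8, 25, -17, 17, 18, 41] -> [41, 25, 18, 17, 8, -17] -> [-17] -> 1
  [20, -39, 29, 13, 34, -38, 45, 2, 45, -38] -> [45, 45, 34, 29, 20, 13, 2, -38, -38, -39] -> [-38, -38, -39] -> 3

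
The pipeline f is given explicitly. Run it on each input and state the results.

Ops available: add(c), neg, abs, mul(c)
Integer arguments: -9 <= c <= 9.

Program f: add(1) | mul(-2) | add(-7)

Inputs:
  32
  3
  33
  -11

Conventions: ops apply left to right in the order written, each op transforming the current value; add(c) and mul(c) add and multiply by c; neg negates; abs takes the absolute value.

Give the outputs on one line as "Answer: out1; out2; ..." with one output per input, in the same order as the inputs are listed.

-73; -15; -75; 13

Execution, op by op:
  32 -> 33 -> -66 -> -73
  3 -> 4 -> -8 -> -15
  33 -> 34 -> -68 -> -75
  -11 -> -10 -> 20 -> 13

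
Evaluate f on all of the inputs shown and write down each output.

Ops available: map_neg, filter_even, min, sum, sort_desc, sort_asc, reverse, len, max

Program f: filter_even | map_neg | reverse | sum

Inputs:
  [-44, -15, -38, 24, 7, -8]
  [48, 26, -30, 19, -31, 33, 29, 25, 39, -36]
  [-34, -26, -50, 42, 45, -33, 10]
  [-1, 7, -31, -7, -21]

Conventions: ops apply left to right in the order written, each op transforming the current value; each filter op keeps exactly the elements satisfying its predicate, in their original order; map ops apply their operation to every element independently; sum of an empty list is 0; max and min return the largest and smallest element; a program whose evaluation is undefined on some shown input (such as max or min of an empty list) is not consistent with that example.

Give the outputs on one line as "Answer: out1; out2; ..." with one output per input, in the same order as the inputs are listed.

Execution, op by op:
  [-44, -15, -38, 24, 7, -8] -> [-44, -38, 24, -8] -> [44, 38, -24, 8] -> [8, -24, 38, 44] -> 66
  [48, 26, -30, 19, -31, 33, 29, 25, 39, -36] -> [48, 26, -30, -36] -> [-48, -26, 30, 36] -> [36, 30, -26, -48] -> -8
  [-34, -26, -50, 42, 45, -33, 10] -> [-34, -26, -50, 42, 10] -> [34, 26, 50, -42, -10] -> [-10, -42, 50, 26, 34] -> 58
  [-1, 7, -31, -7, -21] -> [] -> [] -> [] -> 0

66; -8; 58; 0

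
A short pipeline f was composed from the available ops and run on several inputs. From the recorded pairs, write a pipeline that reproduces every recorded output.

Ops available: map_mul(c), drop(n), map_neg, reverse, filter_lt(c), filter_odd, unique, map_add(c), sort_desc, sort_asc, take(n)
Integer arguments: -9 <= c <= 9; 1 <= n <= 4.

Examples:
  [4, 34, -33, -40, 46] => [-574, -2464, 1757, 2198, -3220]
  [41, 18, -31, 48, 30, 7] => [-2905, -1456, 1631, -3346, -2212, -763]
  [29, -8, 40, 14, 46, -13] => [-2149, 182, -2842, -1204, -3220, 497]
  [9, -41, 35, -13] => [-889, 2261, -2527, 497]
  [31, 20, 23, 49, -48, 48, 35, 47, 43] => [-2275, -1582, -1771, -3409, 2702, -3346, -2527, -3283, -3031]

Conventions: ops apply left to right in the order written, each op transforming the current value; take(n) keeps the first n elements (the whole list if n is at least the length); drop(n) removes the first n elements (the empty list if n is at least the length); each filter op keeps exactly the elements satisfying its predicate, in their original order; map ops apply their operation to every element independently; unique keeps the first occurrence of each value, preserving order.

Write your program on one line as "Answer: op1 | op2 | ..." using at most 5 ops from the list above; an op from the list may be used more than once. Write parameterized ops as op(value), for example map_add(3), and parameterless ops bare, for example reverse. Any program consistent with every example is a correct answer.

map_add(5) | map_mul(-9) | map_add(-1) | map_mul(7)

Check, running the answer program on each example:
  [4, 34, -33, -40, 46] -> [9, 39, -28, -35, 51] -> [-81, -351, 252, 315, -459] -> [-82, -352, 251, 314, -460] -> [-574, -2464, 1757, 2198, -3220]
  [41, 18, -31, 48, 30, 7] -> [46, 23, -26, 53, 35, 12] -> [-414, -207, 234, -477, -315, -108] -> [-415, -208, 233, -478, -316, -109] -> [-2905, -1456, 1631, -3346, -2212, -763]
  [29, -8, 40, 14, 46, -13] -> [34, -3, 45, 19, 51, -8] -> [-306, 27, -405, -171, -459, 72] -> [-307, 26, -406, -172, -460, 71] -> [-2149, 182, -2842, -1204, -3220, 497]
  [9, -41, 35, -13] -> [14, -36, 40, -8] -> [-126, 324, -360, 72] -> [-127, 323, -361, 71] -> [-889, 2261, -2527, 497]
  [31, 20, 23, 49, -48, 48, 35, 47, 43] -> [36, 25, 28, 54, -43, 53, 40, 52, 48] -> [-324, -225, -252, -486, 387, -477, -360, -468, -432] -> [-325, -226, -253, -487, 386, -478, -361, -469, -433] -> [-2275, -1582, -1771, -3409, 2702, -3346, -2527, -3283, -3031]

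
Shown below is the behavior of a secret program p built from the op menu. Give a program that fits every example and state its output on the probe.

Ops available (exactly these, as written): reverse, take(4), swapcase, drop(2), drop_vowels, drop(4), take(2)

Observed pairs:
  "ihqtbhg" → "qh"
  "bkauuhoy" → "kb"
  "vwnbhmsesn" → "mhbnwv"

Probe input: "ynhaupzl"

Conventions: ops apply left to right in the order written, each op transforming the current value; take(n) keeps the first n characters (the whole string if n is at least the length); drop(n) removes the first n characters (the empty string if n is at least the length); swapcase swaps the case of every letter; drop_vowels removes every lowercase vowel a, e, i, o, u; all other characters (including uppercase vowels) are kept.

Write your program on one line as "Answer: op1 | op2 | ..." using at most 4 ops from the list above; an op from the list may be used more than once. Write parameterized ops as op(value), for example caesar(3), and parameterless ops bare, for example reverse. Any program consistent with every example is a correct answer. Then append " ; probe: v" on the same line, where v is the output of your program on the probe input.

reverse | drop(4) | drop_vowels ; probe: "hny"

Check, running the answer program on each example:
  "ihqtbhg" -> "ghbtqhi" -> "qhi" -> "qh"
  "bkauuhoy" -> "yohuuakb" -> "uakb" -> "kb"
  "vwnbhmsesn" -> "nsesmhbnwv" -> "mhbnwv" -> "mhbnwv"
  probe: "ynhaupzl" -> "lzpuahny" -> "ahny" -> "hny"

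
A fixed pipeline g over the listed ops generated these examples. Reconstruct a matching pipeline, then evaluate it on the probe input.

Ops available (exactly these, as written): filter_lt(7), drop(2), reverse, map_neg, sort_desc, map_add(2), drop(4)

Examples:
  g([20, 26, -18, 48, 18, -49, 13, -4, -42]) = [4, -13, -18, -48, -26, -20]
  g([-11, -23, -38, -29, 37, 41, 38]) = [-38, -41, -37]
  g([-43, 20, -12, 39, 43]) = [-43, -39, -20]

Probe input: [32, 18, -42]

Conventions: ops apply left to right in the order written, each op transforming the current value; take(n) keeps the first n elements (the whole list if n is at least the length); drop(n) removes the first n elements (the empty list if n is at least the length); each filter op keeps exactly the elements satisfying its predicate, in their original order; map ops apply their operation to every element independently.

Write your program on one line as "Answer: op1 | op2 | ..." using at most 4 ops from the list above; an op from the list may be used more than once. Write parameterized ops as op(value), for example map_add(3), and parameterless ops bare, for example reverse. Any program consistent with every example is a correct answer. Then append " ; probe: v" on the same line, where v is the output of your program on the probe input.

map_neg | reverse | filter_lt(7) ; probe: [-18, -32]

Check, running the answer program on each example:
  [20, 26, -18, 48, 18, -49, 13, -4, -42] -> [-20, -26, 18, -48, -18, 49, -13, 4, 42] -> [42, 4, -13, 49, -18, -48, 18, -26, -20] -> [4, -13, -18, -48, -26, -20]
  [-11, -23, -38, -29, 37, 41, 38] -> [11, 23, 38, 29, -37, -41, -38] -> [-38, -41, -37, 29, 38, 23, 11] -> [-38, -41, -37]
  [-43, 20, -12, 39, 43] -> [43, -20, 12, -39, -43] -> [-43, -39, 12, -20, 43] -> [-43, -39, -20]
  probe: [32, 18, -42] -> [-32, -18, 42] -> [42, -18, -32] -> [-18, -32]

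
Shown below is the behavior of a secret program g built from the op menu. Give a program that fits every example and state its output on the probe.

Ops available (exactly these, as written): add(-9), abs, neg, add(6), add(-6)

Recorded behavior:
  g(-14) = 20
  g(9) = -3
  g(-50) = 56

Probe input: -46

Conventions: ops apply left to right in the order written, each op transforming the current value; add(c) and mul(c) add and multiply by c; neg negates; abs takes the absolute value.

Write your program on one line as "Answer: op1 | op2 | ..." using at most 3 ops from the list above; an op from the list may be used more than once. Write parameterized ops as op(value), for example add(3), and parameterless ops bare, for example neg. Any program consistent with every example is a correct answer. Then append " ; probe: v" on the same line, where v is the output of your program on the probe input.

neg | add(6) ; probe: 52

Check, running the answer program on each example:
  -14 -> 14 -> 20
  9 -> -9 -> -3
  -50 -> 50 -> 56
  probe: -46 -> 46 -> 52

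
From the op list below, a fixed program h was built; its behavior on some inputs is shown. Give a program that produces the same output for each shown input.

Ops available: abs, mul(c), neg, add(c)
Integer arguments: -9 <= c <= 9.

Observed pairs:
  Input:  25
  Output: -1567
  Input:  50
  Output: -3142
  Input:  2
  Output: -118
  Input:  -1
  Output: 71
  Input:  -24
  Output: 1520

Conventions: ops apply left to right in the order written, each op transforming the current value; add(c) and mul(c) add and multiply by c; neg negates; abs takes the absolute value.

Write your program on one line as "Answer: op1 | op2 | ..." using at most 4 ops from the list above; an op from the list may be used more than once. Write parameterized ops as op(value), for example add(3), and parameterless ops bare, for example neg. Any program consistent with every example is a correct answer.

mul(-9) | mul(-7) | add(-8) | neg

Check, running the answer program on each example:
  25 -> -225 -> 1575 -> 1567 -> -1567
  50 -> -450 -> 3150 -> 3142 -> -3142
  2 -> -18 -> 126 -> 118 -> -118
  -1 -> 9 -> -63 -> -71 -> 71
  -24 -> 216 -> -1512 -> -1520 -> 1520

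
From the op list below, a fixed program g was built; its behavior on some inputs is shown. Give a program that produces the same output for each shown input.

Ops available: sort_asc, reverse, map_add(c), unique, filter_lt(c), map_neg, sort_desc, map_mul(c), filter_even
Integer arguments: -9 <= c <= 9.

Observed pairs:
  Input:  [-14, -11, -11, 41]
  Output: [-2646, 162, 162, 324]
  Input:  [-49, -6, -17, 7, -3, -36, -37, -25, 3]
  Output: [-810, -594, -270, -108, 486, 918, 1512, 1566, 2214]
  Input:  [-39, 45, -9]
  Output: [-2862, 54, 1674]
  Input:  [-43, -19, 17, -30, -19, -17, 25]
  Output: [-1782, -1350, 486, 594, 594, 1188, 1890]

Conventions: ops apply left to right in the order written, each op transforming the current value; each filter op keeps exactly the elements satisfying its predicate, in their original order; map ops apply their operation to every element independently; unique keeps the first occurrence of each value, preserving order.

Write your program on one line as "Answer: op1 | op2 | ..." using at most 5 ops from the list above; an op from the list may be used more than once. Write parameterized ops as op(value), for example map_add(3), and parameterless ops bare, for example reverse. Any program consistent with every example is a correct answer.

sort_asc | map_add(8) | map_mul(9) | map_mul(-6) | sort_asc

Check, running the answer program on each example:
  [-14, -11, -11, 41] -> [-14, -11, -11, 41] -> [-6, -3, -3, 49] -> [-54, -27, -27, 441] -> [324, 162, 162, -2646] -> [-2646, 162, 162, 324]
  [-49, -6, -17, 7, -3, -36, -37, -25, 3] -> [-49, -37, -36, -25, -17, -6, -3, 3, 7] -> [-41, -29, -28, -17, -9, 2, 5, 11, 15] -> [-369, -261, -252, -153, -81, 18, 45, 99, 135] -> [2214, 1566, 1512, 918, 486, -108, -270, -594, -810] -> [-810, -594, -270, -108, 486, 918, 1512, 1566, 2214]
  [-39, 45, -9] -> [-39, -9, 45] -> [-31, -1, 53] -> [-279, -9, 477] -> [1674, 54, -2862] -> [-2862, 54, 1674]
  [-43, -19, 17, -30, -19, -17, 25] -> [-43, -30, -19, -19, -17, 17, 25] -> [-35, -22, -11, -11, -9, 25, 33] -> [-315, -198, -99, -99, -81, 225, 297] -> [1890, 1188, 594, 594, 486, -1350, -1782] -> [-1782, -1350, 486, 594, 594, 1188, 1890]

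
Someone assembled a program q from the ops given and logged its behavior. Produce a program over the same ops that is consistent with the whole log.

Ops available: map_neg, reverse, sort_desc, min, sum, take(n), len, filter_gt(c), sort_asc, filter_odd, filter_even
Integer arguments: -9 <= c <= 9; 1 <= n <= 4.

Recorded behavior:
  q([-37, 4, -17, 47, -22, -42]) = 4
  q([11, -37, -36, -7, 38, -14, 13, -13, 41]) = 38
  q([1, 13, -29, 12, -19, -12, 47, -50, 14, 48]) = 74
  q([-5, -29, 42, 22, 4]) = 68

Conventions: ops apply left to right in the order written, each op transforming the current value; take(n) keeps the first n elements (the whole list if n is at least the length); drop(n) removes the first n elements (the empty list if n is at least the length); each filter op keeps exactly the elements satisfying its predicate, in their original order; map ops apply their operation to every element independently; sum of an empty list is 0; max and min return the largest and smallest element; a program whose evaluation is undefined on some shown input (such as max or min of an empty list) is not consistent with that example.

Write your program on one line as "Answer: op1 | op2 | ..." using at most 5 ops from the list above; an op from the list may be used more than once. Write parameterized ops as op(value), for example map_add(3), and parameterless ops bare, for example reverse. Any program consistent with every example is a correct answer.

sort_asc | filter_even | filter_gt(-3) | sum

Check, running the answer program on each example:
  [-37, 4, -17, 47, -22, -42] -> [-42, -37, -22, -17, 4, 47] -> [-42, -22, 4] -> [4] -> 4
  [11, -37, -36, -7, 38, -14, 13, -13, 41] -> [-37, -36, -14, -13, -7, 11, 13, 38, 41] -> [-36, -14, 38] -> [38] -> 38
  [1, 13, -29, 12, -19, -12, 47, -50, 14, 48] -> [-50, -29, -19, -12, 1, 12, 13, 14, 47, 48] -> [-50, -12, 12, 14, 48] -> [12, 14, 48] -> 74
  [-5, -29, 42, 22, 4] -> [-29, -5, 4, 22, 42] -> [4, 22, 42] -> [4, 22, 42] -> 68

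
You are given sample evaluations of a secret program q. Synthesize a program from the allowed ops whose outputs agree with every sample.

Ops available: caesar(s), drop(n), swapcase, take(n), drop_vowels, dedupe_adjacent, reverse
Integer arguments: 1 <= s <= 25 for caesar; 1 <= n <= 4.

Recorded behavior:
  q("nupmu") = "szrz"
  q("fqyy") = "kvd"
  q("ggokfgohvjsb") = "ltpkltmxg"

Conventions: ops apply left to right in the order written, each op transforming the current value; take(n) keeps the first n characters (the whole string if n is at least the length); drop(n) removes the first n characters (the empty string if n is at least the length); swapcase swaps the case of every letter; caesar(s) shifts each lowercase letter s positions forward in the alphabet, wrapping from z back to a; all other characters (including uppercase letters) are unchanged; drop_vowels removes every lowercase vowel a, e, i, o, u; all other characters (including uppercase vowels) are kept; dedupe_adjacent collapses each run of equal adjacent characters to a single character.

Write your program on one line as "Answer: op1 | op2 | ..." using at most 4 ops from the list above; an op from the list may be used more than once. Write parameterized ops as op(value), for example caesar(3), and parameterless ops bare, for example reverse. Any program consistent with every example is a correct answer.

caesar(5) | drop_vowels | dedupe_adjacent

Check, running the answer program on each example:
  "nupmu" -> "szurz" -> "szrz" -> "szrz"
  "fqyy" -> "kvdd" -> "kvdd" -> "kvd"
  "ggokfgohvjsb" -> "lltpkltmaoxg" -> "lltpkltmxg" -> "ltpkltmxg"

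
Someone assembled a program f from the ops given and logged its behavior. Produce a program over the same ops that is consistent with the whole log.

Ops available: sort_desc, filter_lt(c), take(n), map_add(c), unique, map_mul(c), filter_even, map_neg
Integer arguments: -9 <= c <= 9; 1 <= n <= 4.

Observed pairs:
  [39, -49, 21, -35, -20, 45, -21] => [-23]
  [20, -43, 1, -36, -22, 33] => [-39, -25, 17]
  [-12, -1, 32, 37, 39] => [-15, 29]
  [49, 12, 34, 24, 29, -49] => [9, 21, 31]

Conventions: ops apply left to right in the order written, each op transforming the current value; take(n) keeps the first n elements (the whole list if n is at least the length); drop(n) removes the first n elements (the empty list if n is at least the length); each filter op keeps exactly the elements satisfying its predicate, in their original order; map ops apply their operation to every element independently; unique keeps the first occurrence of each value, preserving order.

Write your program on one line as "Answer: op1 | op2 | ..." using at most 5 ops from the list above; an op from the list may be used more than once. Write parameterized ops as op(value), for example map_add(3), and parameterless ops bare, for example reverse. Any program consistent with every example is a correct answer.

map_neg | sort_desc | filter_even | map_neg | map_add(-3)

Check, running the answer program on each example:
  [39, -49, 21, -35, -20, 45, -21] -> [-39, 49, -21, 35, 20, -45, 21] -> [49, 35, 21, 20, -21, -39, -45] -> [20] -> [-20] -> [-23]
  [20, -43, 1, -36, -22, 33] -> [-20, 43, -1, 36, 22, -33] -> [43, 36, 22, -1, -20, -33] -> [36, 22, -20] -> [-36, -22, 20] -> [-39, -25, 17]
  [-12, -1, 32, 37, 39] -> [12, 1, -32, -37, -39] -> [12, 1, -32, -37, -39] -> [12, -32] -> [-12, 32] -> [-15, 29]
  [49, 12, 34, 24, 29, -49] -> [-49, -12, -34, -24, -29, 49] -> [49, -12, -24, -29, -34, -49] -> [-12, -24, -34] -> [12, 24, 34] -> [9, 21, 31]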